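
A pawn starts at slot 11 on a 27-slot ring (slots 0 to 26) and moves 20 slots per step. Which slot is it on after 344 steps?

6

344·20 = 6880.
Dividing 6880 by 27 gives quotient 254 and remainder 22.
(11 + 22) mod 27 = 6.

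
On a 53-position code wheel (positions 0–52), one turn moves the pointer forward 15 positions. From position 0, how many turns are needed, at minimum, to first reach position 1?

15·46 = 690 = 13·53 + 1, so 15⁻¹ ≡ 46 (mod 53).

46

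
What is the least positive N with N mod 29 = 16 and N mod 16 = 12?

364

x ≡ 12 (mod 16) gives x ∈ {12, 28, 44, 60, 76, 92, 108, 124, …}.
The first of these with x mod 29 = 16 is 364.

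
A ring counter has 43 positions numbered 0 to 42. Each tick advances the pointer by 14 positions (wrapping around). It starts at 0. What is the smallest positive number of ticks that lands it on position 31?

14⁻¹ ≡ 40 (mod 43) because 14·40 = 560 = 13·43 + 1.
So x ≡ 40·31 = 1240 ≡ 36 (mod 43).

36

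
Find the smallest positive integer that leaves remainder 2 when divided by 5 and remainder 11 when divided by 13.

x ≡ 2 (mod 5) gives x ∈ {2, 7, 12, 17, 22, 27, 32, 37}.
The first of these with x mod 13 = 11 is 37.

37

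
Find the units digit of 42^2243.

8

Powers of 2 mod 10 repeat with period 4: 2, 4, 8, 6.
2243 mod 4 = 3, so the last digit matches 2^3 = 8.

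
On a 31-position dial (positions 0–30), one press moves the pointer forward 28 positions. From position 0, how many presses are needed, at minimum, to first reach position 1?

10

28·10 = 280 = 9·31 + 1, so 28⁻¹ ≡ 10 (mod 31).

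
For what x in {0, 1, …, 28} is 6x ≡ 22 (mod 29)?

23

6⁻¹ ≡ 5 (mod 29) because 6·5 = 30 = 1·29 + 1.
Multiplying both sides by 5: x ≡ 5·22 = 110 ≡ 23 (mod 29).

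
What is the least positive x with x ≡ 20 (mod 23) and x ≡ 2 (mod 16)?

x ≡ 2 (mod 16) gives x ∈ {2, 18, 34, 50, 66}.
The first of these with x mod 23 = 20 is 66.

66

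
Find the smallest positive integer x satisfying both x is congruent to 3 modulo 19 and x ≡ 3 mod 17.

Since 17·9 ≡ 1 (mod 19), take x = 3 + 17·((3−3)·9 mod 19) = 3 + 17·0 = 3.
Check: 3 mod 19 = 3, 3 mod 17 = 3.

3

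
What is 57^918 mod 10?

9

Powers of 7 mod 10 repeat with period 4: 7, 9, 3, 1.
918 leaves remainder 2 on division by 4, so 57^918 ends in 9.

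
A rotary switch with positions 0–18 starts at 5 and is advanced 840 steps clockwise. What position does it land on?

9

840 − 44·19 = 4, so 840 ≡ 4 (mod 19).
(5 + 4) mod 19 = 9.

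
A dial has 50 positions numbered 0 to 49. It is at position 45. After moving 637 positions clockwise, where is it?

32

637 = 12·50 + 37, so 637 mod 50 = 37.
(45 + 37) mod 50 = 32.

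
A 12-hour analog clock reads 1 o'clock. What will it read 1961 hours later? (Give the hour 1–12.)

6

Dividing 1961 by 12 gives quotient 163 and remainder 5.
1 + 5 → 6 on a 12-hour dial.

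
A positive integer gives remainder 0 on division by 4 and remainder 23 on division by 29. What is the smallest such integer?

Since 29·1 ≡ 1 (mod 4), take x = 23 + 29·((0−23)·1 mod 4) = 23 + 29·1 = 52.
Check: 52 mod 4 = 0, 52 mod 29 = 23.

52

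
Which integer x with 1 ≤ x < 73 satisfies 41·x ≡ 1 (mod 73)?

73 = 1·41 + 32
41 = 1·32 + 9
32 = 3·9 + 5
9 = 1·5 + 4
5 = 1·4 + 1
4 = 4·1 + 0
Back-substituting gives 41·57 ≡ 1 (mod 73).

57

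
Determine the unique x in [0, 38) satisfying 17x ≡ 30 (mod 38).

4

17⁻¹ ≡ 9 (mod 38) because 17·9 = 153 = 4·38 + 1.
Multiplying both sides by 9: x ≡ 9·30 = 270 ≡ 4 (mod 38).
Check: 17·4 = 68 = 1·38 + 30.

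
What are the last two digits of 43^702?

Successive squares of 43 mod 100: 43^1≡43, 43^2≡49, 43^4≡1, 43^8≡1, 43^16≡1, 43^32≡1, 43^64≡1, 43^128≡1, 43^256≡1, 43^512≡1.
702 = 2 + 4 + 8 + 16 + 32 + 128 + 512, so 43^702 ≡ 49·1·1·1·1·1·1 ≡ 49 (mod 100).

49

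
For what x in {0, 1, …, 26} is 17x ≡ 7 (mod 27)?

2

The inverse of 17 mod 27 is 8 (since 17·8 = 136 ≡ 1).
So x ≡ 8·7 = 56 ≡ 2 (mod 27).
Check: 17·2 = 34 = 1·27 + 7.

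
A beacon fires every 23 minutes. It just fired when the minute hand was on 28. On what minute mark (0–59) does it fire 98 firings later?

98·23 = 2254.
2254 − 37·60 = 34, so 2254 ≡ 34 (mod 60).
(28 + 34) mod 60 = 2.

2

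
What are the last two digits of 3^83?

27

Square-and-reduce mod 100: 3^1≡3, 3^2≡9, 3^4≡81, 3^8≡61, 3^16≡21, 3^32≡41, 3^64≡81.
Since 83 = 1 + 2 + 16 + 64 in binary, 3^83 ≡ 3·9·21·81 ≡ 27 (mod 100).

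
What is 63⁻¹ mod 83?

29

83 = 1·63 + 20
63 = 3·20 + 3
20 = 6·3 + 2
3 = 1·2 + 1
2 = 2·1 + 0
Back-substituting gives 63·29 ≡ 1 (mod 83).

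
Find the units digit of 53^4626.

9

Powers of 3 mod 10 repeat with period 4: 3, 9, 7, 1.
4626 mod 4 = 2, so the last digit matches 3^2 = 9.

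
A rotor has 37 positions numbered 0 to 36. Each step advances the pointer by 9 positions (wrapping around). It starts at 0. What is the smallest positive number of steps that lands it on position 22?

The inverse of 9 mod 37 is 33 (since 9·33 = 297 ≡ 1).
Multiplying both sides by 33: x ≡ 33·22 = 726 ≡ 23 (mod 37).

23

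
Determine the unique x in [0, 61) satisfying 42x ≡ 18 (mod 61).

The inverse of 42 mod 61 is 16 (since 42·16 = 672 ≡ 1).
Multiplying both sides by 16: x ≡ 16·18 = 288 ≡ 44 (mod 61).
Check: 42·44 = 1848 = 30·61 + 18.

44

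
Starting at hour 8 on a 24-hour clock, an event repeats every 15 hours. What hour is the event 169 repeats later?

23

169·15 = 2535.
Dividing 2535 by 24 gives quotient 105 and remainder 15.
(8 + 15) mod 24 = 23.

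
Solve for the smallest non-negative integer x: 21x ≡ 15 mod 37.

6

The inverse of 21 mod 37 is 30 (since 21·30 = 630 ≡ 1).
So x ≡ 30·15 = 450 ≡ 6 (mod 37).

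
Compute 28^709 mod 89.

82

Successive squares of 28 mod 89: 28^1≡28, 28^2≡72, 28^4≡22, 28^8≡39, 28^16≡8, 28^32≡64, 28^64≡2, 28^128≡4, 28^256≡16, 28^512≡78.
Since 709 = 1 + 4 + 64 + 128 + 512 in binary, 28^709 ≡ 28·22·2·4·78 ≡ 82 (mod 89).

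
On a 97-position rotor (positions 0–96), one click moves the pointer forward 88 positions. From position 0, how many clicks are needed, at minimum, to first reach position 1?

88·43 = 3784 = 39·97 + 1, so 88⁻¹ ≡ 43 (mod 97).

43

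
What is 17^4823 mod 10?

Last digits of 7^n: 7, 9, 3, 1 (period 4).
4823 leaves remainder 3 on division by 4, so 17^4823 ends in 3.

3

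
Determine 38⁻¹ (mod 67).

67 = 1·38 + 29
38 = 1·29 + 9
29 = 3·9 + 2
9 = 4·2 + 1
2 = 2·1 + 0
Back-substituting gives 38·30 ≡ 1 (mod 67).

30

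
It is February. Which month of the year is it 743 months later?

Dividing 743 by 12 gives quotient 61 and remainder 11.
February + 11 months → January.

January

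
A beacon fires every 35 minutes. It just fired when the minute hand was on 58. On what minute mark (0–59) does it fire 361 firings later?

361·35 = 12635.
12635 mod 60 = 35 (since 210·60 = 12600).
(58 + 35) mod 60 = 33.

33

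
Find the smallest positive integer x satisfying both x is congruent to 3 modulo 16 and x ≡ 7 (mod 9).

x ≡ 7 (mod 9) gives x ∈ {7, 16, 25, 34, 43, 52, 61, 70, …}.
The first of these with x mod 16 = 3 is 115.

115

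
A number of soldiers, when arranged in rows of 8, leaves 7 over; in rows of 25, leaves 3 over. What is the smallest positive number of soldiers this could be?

103

Since 25·1 ≡ 1 (mod 8), take x = 3 + 25·((7−3)·1 mod 8) = 3 + 25·4 = 103.
Check: 103 mod 8 = 7, 103 mod 25 = 3.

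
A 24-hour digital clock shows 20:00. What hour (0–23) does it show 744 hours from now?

20

Dividing 744 by 24 gives quotient 31 and remainder 0.
(20 + 0) mod 24 = 20.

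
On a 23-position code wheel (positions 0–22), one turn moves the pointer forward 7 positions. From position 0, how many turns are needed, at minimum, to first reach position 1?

10

23 = 3·7 + 2
7 = 3·2 + 1
2 = 2·1 + 0
Back-substituting gives 7·10 ≡ 1 (mod 23).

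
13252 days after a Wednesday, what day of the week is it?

Thursday

Dividing 13252 by 7 gives quotient 1893 and remainder 1.
Wednesday + 1 day → Thursday.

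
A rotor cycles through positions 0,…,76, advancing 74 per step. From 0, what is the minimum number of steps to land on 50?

9

74⁻¹ ≡ 51 (mod 77) because 74·51 = 3774 = 49·77 + 1.
So x ≡ 51·50 = 2550 ≡ 9 (mod 77).
Check: 74·9 = 666 = 8·77 + 50.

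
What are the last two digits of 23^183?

Square-and-reduce mod 100: 23^1≡23, 23^2≡29, 23^4≡41, 23^8≡81, 23^16≡61, 23^32≡21, 23^64≡41, 23^128≡81.
183 = 1 + 2 + 4 + 16 + 32 + 128, so 23^183 ≡ 23·29·41·61·21·81 ≡ 67 (mod 100).

67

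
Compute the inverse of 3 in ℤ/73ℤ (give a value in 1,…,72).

49

73 = 24·3 + 1
3 = 3·1 + 0
Back-substituting gives 3·49 ≡ 1 (mod 73).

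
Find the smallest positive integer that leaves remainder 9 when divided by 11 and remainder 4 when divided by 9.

31

x ≡ 4 (mod 9) gives x ∈ {4, 13, 22, 31}.
The first of these with x mod 11 = 9 is 31.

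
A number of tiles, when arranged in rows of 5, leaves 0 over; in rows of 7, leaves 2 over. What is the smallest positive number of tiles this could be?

30

x ≡ 0 (mod 5) gives x ∈ {0, 5, 10, 15, 20, 25, 30}.
The first of these with x mod 7 = 2 is 30.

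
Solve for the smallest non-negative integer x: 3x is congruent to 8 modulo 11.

The inverse of 3 mod 11 is 4 (since 3·4 = 12 ≡ 1).
So x ≡ 4·8 = 32 ≡ 10 (mod 11).
Check: 3·10 = 30 = 2·11 + 8.

10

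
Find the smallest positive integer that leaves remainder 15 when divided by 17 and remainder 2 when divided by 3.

Since 3·6 ≡ 1 (mod 17), take x = 2 + 3·((15−2)·6 mod 17) = 2 + 3·10 = 32.
Check: 32 mod 17 = 15, 32 mod 3 = 2.

32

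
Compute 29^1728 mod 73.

Square-and-reduce mod 73: 29^1≡29, 29^2≡38, 29^4≡57, 29^8≡37, 29^16≡55, 29^32≡32, 29^64≡2, 29^128≡4, 29^256≡16, 29^512≡37, 29^1024≡55.
Since 1728 = 64 + 128 + 512 + 1024 in binary, 29^1728 ≡ 2·4·37·55 ≡ 1 (mod 73).

1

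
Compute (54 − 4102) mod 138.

92

4102 mod 138 = 100 (since 29·138 = 4002).
(54 − 100) mod 138 = 92.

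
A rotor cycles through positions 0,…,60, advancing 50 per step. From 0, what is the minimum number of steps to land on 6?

5

The inverse of 50 mod 61 is 11 (since 50·11 = 550 ≡ 1).
So x ≡ 11·6 = 66 ≡ 5 (mod 61).
Check: 50·5 = 250 = 4·61 + 6.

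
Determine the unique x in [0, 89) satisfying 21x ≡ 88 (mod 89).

72

The inverse of 21 mod 89 is 17 (since 21·17 = 357 ≡ 1).
Multiplying both sides by 17: x ≡ 17·88 = 1496 ≡ 72 (mod 89).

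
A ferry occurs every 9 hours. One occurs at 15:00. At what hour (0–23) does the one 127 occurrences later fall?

127·9 = 1143.
1143 = 47·24 + 15, so 1143 mod 24 = 15.
(15 + 15) mod 24 = 6.

6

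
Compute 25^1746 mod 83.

61

By repeated squaring mod 83: 25^1≡25, 25^2≡44, 25^4≡27, 25^8≡65, 25^16≡75, 25^32≡64, 25^64≡29, 25^128≡11, 25^256≡38, 25^512≡33, 25^1024≡10.
1746 = 2 + 16 + 64 + 128 + 512 + 1024, so 25^1746 ≡ 44·75·29·11·33·10 ≡ 61 (mod 83).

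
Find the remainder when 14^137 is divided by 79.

Successive squares of 14 mod 79: 14^1≡14, 14^2≡38, 14^4≡22, 14^8≡10, 14^16≡21, 14^32≡46, 14^64≡62, 14^128≡52.
Since 137 = 1 + 8 + 128 in binary, 14^137 ≡ 14·10·52 ≡ 12 (mod 79).

12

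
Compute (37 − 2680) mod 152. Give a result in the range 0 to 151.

93

2680 = 17·152 + 96, so 2680 mod 152 = 96.
(37 − 96) mod 152 = 93.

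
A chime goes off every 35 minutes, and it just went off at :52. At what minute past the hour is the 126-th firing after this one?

22

126·35 = 4410.
4410 mod 60 = 30 (since 73·60 = 4380).
(52 + 30) mod 60 = 22.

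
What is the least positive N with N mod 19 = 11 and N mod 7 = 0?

49

x ≡ 0 (mod 7) gives x ∈ {0, 7, 14, 21, 28, 35, 42, 49}.
The first of these with x mod 19 = 11 is 49.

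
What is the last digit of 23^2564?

Powers of 3 mod 10 repeat with period 4: 3, 9, 7, 1.
2564 mod 4 = 0, so the last digit matches 3^4 = 1.

1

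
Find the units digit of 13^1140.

1

The units digit of 13^n cycles with period 4: 3, 9, 7, 1, …
1140 mod 4 = 0, so the last digit matches 3^4 = 1.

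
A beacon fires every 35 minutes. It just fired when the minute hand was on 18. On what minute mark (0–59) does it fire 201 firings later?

33

201·35 = 7035.
7035 = 117·60 + 15, so 7035 mod 60 = 15.
(18 + 15) mod 60 = 33.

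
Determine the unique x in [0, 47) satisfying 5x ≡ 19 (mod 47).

5⁻¹ ≡ 19 (mod 47) because 5·19 = 95 = 2·47 + 1.
So x ≡ 19·19 = 361 ≡ 32 (mod 47).

32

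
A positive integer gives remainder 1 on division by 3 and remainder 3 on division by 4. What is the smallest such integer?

x ≡ 1 (mod 3) gives x ∈ {1, 4, 7}.
The first of these with x mod 4 = 3 is 7.

7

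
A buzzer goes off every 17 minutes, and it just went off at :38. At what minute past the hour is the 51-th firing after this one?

51·17 = 867.
867 − 14·60 = 27, so 867 ≡ 27 (mod 60).
(38 + 27) mod 60 = 5.

5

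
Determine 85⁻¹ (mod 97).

97 = 1·85 + 12
85 = 7·12 + 1
12 = 12·1 + 0
Back-substituting gives 85·8 ≡ 1 (mod 97).

8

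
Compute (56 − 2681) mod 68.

Dividing 2681 by 68 gives quotient 39 and remainder 29.
(56 − 29) mod 68 = 27.

27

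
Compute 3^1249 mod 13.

3

Successive squares of 3 mod 13: 3^1≡3, 3^2≡9, 3^4≡3, 3^8≡9, 3^16≡3, 3^32≡9, 3^64≡3, 3^128≡9, 3^256≡3, 3^512≡9, 3^1024≡3.
Since 1249 = 1 + 32 + 64 + 128 + 1024 in binary, 3^1249 ≡ 3·9·3·9·3 ≡ 3 (mod 13).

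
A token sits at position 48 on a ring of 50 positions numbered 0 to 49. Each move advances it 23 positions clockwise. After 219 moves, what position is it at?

35

219·23 = 5037.
5037 mod 50 = 37 (since 100·50 = 5000).
(48 + 37) mod 50 = 35.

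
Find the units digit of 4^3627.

4

Powers of 4 mod 10 repeat with period 2: 4, 6.
3627 leaves remainder 1 on division by 2, so 4^3627 ends in 4.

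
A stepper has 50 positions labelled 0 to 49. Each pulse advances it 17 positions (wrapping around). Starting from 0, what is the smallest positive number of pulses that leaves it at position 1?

3

17·3 = 51 = 1·50 + 1, so 17⁻¹ ≡ 3 (mod 50).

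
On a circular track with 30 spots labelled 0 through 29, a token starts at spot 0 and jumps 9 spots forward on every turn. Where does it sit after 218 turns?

12

218·9 = 1962.
Dividing 1962 by 30 gives quotient 65 and remainder 12.
(0 + 12) mod 30 = 12.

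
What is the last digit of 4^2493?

4

Powers of 4 mod 10 repeat with period 2: 4, 6.
2493 leaves remainder 1 on division by 2, so 4^2493 ends in 4.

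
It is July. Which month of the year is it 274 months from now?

May

Dividing 274 by 12 gives quotient 22 and remainder 10.
July + 10 months → May.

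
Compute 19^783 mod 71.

By repeated squaring mod 71: 19^1≡19, 19^2≡6, 19^4≡36, 19^8≡18, 19^16≡40, 19^32≡38, 19^64≡24, 19^128≡8, 19^256≡64, 19^512≡49.
Since 783 = 1 + 2 + 4 + 8 + 256 + 512 in binary, 19^783 ≡ 19·6·36·18·64·49 ≡ 29 (mod 71).

29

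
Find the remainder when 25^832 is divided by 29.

Square-and-reduce mod 29: 25^1≡25, 25^2≡16, 25^4≡24, 25^8≡25, 25^16≡16, 25^32≡24, 25^64≡25, 25^128≡16, 25^256≡24, 25^512≡25.
Since 832 = 64 + 256 + 512 in binary, 25^832 ≡ 25·24·25 ≡ 7 (mod 29).

7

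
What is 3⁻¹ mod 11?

3·4 = 12 = 1·11 + 1, so 3⁻¹ ≡ 4 (mod 11).

4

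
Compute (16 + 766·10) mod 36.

8

766·10 = 7660.
7660 = 212·36 + 28, so 7660 mod 36 = 28.
(16 + 28) mod 36 = 8.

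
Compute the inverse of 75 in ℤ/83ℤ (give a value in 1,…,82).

31

83 = 1·75 + 8
75 = 9·8 + 3
8 = 2·3 + 2
3 = 1·2 + 1
2 = 2·1 + 0
Back-substituting gives 75·31 ≡ 1 (mod 83).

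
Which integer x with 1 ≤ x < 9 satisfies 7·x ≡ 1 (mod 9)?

4

9 = 1·7 + 2
7 = 3·2 + 1
2 = 2·1 + 0
Back-substituting gives 7·4 ≡ 1 (mod 9).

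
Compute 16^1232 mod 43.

Successive squares of 16 mod 43: 16^1≡16, 16^2≡41, 16^4≡4, 16^8≡16, 16^16≡41, 16^32≡4, 16^64≡16, 16^128≡41, 16^256≡4, 16^512≡16, 16^1024≡41.
Since 1232 = 16 + 64 + 128 + 1024 in binary, 16^1232 ≡ 41·16·41·41 ≡ 1 (mod 43).

1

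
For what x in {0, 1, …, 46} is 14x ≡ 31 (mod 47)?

The inverse of 14 mod 47 is 37 (since 14·37 = 518 ≡ 1).
Multiplying both sides by 37: x ≡ 37·31 = 1147 ≡ 19 (mod 47).

19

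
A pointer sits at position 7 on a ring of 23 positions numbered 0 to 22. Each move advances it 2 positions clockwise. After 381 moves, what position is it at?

381·2 = 762.
762 mod 23 = 3 (since 33·23 = 759).
(7 + 3) mod 23 = 10.

10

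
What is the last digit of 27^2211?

Last digits of 7^n: 7, 9, 3, 1 (period 4).
2211 leaves remainder 3 on division by 4, so 27^2211 ends in 3.

3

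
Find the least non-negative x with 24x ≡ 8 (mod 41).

24⁻¹ ≡ 12 (mod 41) because 24·12 = 288 = 7·41 + 1.
So x ≡ 12·8 = 96 ≡ 14 (mod 41).

14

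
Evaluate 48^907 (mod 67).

44

Square-and-reduce mod 67: 48^1≡48, 48^2≡26, 48^4≡6, 48^8≡36, 48^16≡23, 48^32≡60, 48^64≡49, 48^128≡56, 48^256≡54, 48^512≡35.
907 = 1 + 2 + 8 + 128 + 256 + 512, so 48^907 ≡ 48·26·36·56·54·35 ≡ 44 (mod 67).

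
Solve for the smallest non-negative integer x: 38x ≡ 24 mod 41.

33

The inverse of 38 mod 41 is 27 (since 38·27 = 1026 ≡ 1).
Multiplying both sides by 27: x ≡ 27·24 = 648 ≡ 33 (mod 41).
Check: 38·33 = 1254 = 30·41 + 24.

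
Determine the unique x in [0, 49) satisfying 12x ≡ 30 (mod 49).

12⁻¹ ≡ 45 (mod 49) because 12·45 = 540 = 11·49 + 1.
So x ≡ 45·30 = 1350 ≡ 27 (mod 49).

27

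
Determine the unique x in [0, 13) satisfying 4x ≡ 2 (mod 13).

The inverse of 4 mod 13 is 10 (since 4·10 = 40 ≡ 1).
Multiplying both sides by 10: x ≡ 10·2 = 20 ≡ 7 (mod 13).

7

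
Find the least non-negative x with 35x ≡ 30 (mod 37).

22

35⁻¹ ≡ 18 (mod 37) because 35·18 = 630 = 17·37 + 1.
So x ≡ 18·30 = 540 ≡ 22 (mod 37).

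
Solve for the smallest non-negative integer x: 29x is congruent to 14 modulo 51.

The inverse of 29 mod 51 is 44 (since 29·44 = 1276 ≡ 1).
Multiplying both sides by 44: x ≡ 44·14 = 616 ≡ 4 (mod 51).

4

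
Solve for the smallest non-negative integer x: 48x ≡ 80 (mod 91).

32

48⁻¹ ≡ 55 (mod 91) because 48·55 = 2640 = 29·91 + 1.
So x ≡ 55·80 = 4400 ≡ 32 (mod 91).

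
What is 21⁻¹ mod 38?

29

38 = 1·21 + 17
21 = 1·17 + 4
17 = 4·4 + 1
4 = 4·1 + 0
Back-substituting gives 21·29 ≡ 1 (mod 38).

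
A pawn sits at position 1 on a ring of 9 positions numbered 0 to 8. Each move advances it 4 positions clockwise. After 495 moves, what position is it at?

495·4 = 1980.
Dividing 1980 by 9 gives quotient 220 and remainder 0.
(1 + 0) mod 9 = 1.

1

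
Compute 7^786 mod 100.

49

By repeated squaring mod 100: 7^1≡7, 7^2≡49, 7^4≡1, 7^8≡1, 7^16≡1, 7^32≡1, 7^64≡1, 7^128≡1, 7^256≡1, 7^512≡1.
786 = 2 + 16 + 256 + 512, so 7^786 ≡ 49·1·1·1 ≡ 49 (mod 100).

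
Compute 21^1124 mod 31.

28

Square-and-reduce mod 31: 21^1≡21, 21^2≡7, 21^4≡18, 21^8≡14, 21^16≡10, 21^32≡7, 21^64≡18, 21^128≡14, 21^256≡10, 21^512≡7, 21^1024≡18.
Since 1124 = 4 + 32 + 64 + 1024 in binary, 21^1124 ≡ 18·7·18·18 ≡ 28 (mod 31).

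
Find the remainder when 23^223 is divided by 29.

By repeated squaring mod 29: 23^1≡23, 23^2≡7, 23^4≡20, 23^8≡23, 23^16≡7, 23^32≡20, 23^64≡23, 23^128≡7.
223 = 1 + 2 + 4 + 8 + 16 + 64 + 128, so 23^223 ≡ 23·7·20·23·7·23·7 ≡ 24 (mod 29).

24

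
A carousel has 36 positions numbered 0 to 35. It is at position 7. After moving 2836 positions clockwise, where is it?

2836 = 78·36 + 28, so 2836 mod 36 = 28.
(7 + 28) mod 36 = 35.

35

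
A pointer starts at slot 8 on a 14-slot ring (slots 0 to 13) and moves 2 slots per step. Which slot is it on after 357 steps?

357·2 = 714.
714 mod 14 = 0 (since 51·14 = 714).
(8 + 0) mod 14 = 8.

8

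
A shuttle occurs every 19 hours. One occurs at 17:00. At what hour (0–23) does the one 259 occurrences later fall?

259·19 = 4921.
4921 = 205·24 + 1, so 4921 mod 24 = 1.
(17 + 1) mod 24 = 18.

18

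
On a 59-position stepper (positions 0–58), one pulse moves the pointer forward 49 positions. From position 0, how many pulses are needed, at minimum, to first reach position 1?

53

59 = 1·49 + 10
49 = 4·10 + 9
10 = 1·9 + 1
9 = 9·1 + 0
Back-substituting gives 49·53 ≡ 1 (mod 59).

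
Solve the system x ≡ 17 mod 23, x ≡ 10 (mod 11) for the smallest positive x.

109

x ≡ 10 (mod 11) gives x ∈ {10, 21, 32, 43, 54, 65, 76, 87, …}.
The first of these with x mod 23 = 17 is 109.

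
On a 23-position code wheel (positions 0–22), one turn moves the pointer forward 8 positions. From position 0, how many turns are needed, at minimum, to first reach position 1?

3

23 = 2·8 + 7
8 = 1·7 + 1
7 = 7·1 + 0
Back-substituting gives 8·3 ≡ 1 (mod 23).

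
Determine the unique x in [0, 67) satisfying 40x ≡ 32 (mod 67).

40⁻¹ ≡ 62 (mod 67) because 40·62 = 2480 = 37·67 + 1.
So x ≡ 62·32 = 1984 ≡ 41 (mod 67).
Check: 40·41 = 1640 = 24·67 + 32.

41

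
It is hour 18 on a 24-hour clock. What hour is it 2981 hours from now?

23

Dividing 2981 by 24 gives quotient 124 and remainder 5.
(18 + 5) mod 24 = 23.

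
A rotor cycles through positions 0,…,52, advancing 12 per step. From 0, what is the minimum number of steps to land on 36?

3

12⁻¹ ≡ 31 (mod 53) because 12·31 = 372 = 7·53 + 1.
Multiplying both sides by 31: x ≡ 31·36 = 1116 ≡ 3 (mod 53).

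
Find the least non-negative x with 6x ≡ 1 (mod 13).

11

The inverse of 6 mod 13 is 11 (since 6·11 = 66 ≡ 1).
Multiplying both sides by 11: x ≡ 11·1 = 11 ≡ 11 (mod 13).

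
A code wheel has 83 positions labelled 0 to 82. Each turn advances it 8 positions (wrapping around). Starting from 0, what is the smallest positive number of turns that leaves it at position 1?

83 = 10·8 + 3
8 = 2·3 + 2
3 = 1·2 + 1
2 = 2·1 + 0
Back-substituting gives 8·52 ≡ 1 (mod 83).

52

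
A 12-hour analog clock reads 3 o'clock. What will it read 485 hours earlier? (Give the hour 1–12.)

10

Dividing 485 by 12 gives quotient 40 and remainder 5.
3 − 5 → 10 on a 12-hour dial.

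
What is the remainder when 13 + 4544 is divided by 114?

4544 = 39·114 + 98, so 4544 mod 114 = 98.
(13 + 98) mod 114 = 111.

111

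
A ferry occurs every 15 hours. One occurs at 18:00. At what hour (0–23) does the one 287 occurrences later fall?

3

287·15 = 4305.
Dividing 4305 by 24 gives quotient 179 and remainder 9.
(18 + 9) mod 24 = 3.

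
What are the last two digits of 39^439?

59

By repeated squaring mod 100: 39^1≡39, 39^2≡21, 39^4≡41, 39^8≡81, 39^16≡61, 39^32≡21, 39^64≡41, 39^128≡81, 39^256≡61.
Since 439 = 1 + 2 + 4 + 16 + 32 + 128 + 256 in binary, 39^439 ≡ 39·21·41·61·21·81·61 ≡ 59 (mod 100).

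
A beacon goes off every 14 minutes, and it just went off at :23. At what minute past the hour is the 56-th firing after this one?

27

56·14 = 784.
784 = 13·60 + 4, so 784 mod 60 = 4.
(23 + 4) mod 60 = 27.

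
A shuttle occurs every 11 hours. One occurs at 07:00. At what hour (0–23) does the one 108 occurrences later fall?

19

108·11 = 1188.
1188 − 49·24 = 12, so 1188 ≡ 12 (mod 24).
(7 + 12) mod 24 = 19.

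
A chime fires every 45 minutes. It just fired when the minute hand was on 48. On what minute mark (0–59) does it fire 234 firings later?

234·45 = 10530.
10530 − 175·60 = 30, so 10530 ≡ 30 (mod 60).
(48 + 30) mod 60 = 18.

18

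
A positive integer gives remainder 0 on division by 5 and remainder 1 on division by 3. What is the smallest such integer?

10

Since 3·2 ≡ 1 (mod 5), take x = 1 + 3·((0−1)·2 mod 5) = 1 + 3·3 = 10.
Check: 10 mod 5 = 0, 10 mod 3 = 1.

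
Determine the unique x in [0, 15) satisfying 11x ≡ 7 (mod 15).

2

The inverse of 11 mod 15 is 11 (since 11·11 = 121 ≡ 1).
So x ≡ 11·7 = 77 ≡ 2 (mod 15).
Check: 11·2 = 22 = 1·15 + 7.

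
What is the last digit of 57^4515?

The units digit of 57^n cycles with period 4: 7, 9, 3, 1, …
4515 mod 4 = 3, so the last digit matches 7^3 = 3.

3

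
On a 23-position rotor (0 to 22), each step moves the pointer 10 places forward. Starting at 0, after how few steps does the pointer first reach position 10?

1

10⁻¹ ≡ 7 (mod 23) because 10·7 = 70 = 3·23 + 1.
So x ≡ 7·10 = 70 ≡ 1 (mod 23).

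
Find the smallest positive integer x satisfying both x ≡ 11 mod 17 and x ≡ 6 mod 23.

351

x ≡ 11 (mod 17) gives x ∈ {11, 28, 45, 62, 79, 96, 113, 130, …}.
The first of these with x mod 23 = 6 is 351.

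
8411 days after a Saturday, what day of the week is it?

Wednesday

8411 = 1201·7 + 4, so 8411 mod 7 = 4.
Saturday + 4 days → Wednesday.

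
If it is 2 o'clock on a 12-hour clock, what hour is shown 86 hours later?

Dividing 86 by 12 gives quotient 7 and remainder 2.
2 + 2 → 4 on a 12-hour dial.

4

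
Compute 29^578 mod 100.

Square-and-reduce mod 100: 29^1≡29, 29^2≡41, 29^4≡81, 29^8≡61, 29^16≡21, 29^32≡41, 29^64≡81, 29^128≡61, 29^256≡21, 29^512≡41.
Since 578 = 2 + 64 + 512 in binary, 29^578 ≡ 41·81·41 ≡ 61 (mod 100).

61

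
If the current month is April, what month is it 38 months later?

38 = 3·12 + 2, so 38 mod 12 = 2.
April + 2 months → June.

June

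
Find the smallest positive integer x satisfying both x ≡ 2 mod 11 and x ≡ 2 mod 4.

2

Since 4·3 ≡ 1 (mod 11), take x = 2 + 4·((2−2)·3 mod 11) = 2 + 4·0 = 2.
Check: 2 mod 11 = 2, 2 mod 4 = 2.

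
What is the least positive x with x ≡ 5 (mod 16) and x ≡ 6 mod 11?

x ≡ 6 (mod 11) gives x ∈ {6, 17, 28, 39, 50, 61, 72, 83, …}.
The first of these with x mod 16 = 5 is 149.

149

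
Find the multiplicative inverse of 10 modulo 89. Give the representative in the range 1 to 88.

9

10·9 = 90 = 1·89 + 1, so 10⁻¹ ≡ 9 (mod 89).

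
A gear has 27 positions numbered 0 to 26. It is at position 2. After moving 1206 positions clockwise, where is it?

20

1206 = 44·27 + 18, so 1206 mod 27 = 18.
(2 + 18) mod 27 = 20.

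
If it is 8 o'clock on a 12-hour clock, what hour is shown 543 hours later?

11

Dividing 543 by 12 gives quotient 45 and remainder 3.
8 + 3 → 11 on a 12-hour dial.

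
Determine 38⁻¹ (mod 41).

27

38·27 = 1026 = 25·41 + 1, so 38⁻¹ ≡ 27 (mod 41).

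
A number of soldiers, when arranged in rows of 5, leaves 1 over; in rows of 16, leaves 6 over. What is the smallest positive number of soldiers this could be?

6

x ≡ 1 (mod 5) gives x ∈ {1, 6}.
The first of these with x mod 16 = 6 is 6.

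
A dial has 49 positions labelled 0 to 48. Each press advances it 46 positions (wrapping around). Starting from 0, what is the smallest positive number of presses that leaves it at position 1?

49 = 1·46 + 3
46 = 15·3 + 1
3 = 3·1 + 0
Back-substituting gives 46·16 ≡ 1 (mod 49).

16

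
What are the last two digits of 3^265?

43

Successive squares of 3 mod 100: 3^1≡3, 3^2≡9, 3^4≡81, 3^8≡61, 3^16≡21, 3^32≡41, 3^64≡81, 3^128≡61, 3^256≡21.
265 = 1 + 8 + 256, so 3^265 ≡ 3·61·21 ≡ 43 (mod 100).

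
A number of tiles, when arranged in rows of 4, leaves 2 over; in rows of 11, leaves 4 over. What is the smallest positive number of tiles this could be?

x ≡ 2 (mod 4) gives x ∈ {2, 6, 10, 14, 18, 22, 26}.
The first of these with x mod 11 = 4 is 26.

26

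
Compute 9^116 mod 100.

41

Square-and-reduce mod 100: 9^1≡9, 9^2≡81, 9^4≡61, 9^8≡21, 9^16≡41, 9^32≡81, 9^64≡61.
116 = 4 + 16 + 32 + 64, so 9^116 ≡ 61·41·81·61 ≡ 41 (mod 100).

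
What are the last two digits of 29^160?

01

By repeated squaring mod 100: 29^1≡29, 29^2≡41, 29^4≡81, 29^8≡61, 29^16≡21, 29^32≡41, 29^64≡81, 29^128≡61.
160 = 32 + 128, so 29^160 ≡ 41·61 ≡ 1 (mod 100).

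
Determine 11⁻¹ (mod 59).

43

11·43 = 473 = 8·59 + 1, so 11⁻¹ ≡ 43 (mod 59).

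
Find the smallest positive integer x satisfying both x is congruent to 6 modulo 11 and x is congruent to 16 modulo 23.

39

x ≡ 6 (mod 11) gives x ∈ {6, 17, 28, 39}.
The first of these with x mod 23 = 16 is 39.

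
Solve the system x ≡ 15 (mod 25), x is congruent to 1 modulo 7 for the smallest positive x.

x ≡ 1 (mod 7) gives x ∈ {1, 8, 15}.
The first of these with x mod 25 = 15 is 15.

15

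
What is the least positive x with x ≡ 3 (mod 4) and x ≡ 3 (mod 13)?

Since 13·1 ≡ 1 (mod 4), take x = 3 + 13·((3−3)·1 mod 4) = 3 + 13·0 = 3.
Check: 3 mod 4 = 3, 3 mod 13 = 3.

3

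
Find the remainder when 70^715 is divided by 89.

Square-and-reduce mod 89: 70^1≡70, 70^2≡5, 70^4≡25, 70^8≡2, 70^16≡4, 70^32≡16, 70^64≡78, 70^128≡32, 70^256≡45, 70^512≡67.
715 = 1 + 2 + 8 + 64 + 128 + 512, so 70^715 ≡ 70·5·2·78·32·67 ≡ 77 (mod 89).

77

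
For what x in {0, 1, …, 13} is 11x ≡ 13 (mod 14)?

5

The inverse of 11 mod 14 is 9 (since 11·9 = 99 ≡ 1).
Multiplying both sides by 9: x ≡ 9·13 = 117 ≡ 5 (mod 14).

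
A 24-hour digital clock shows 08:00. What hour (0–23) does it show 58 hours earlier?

22

58 mod 24 = 10 (since 2·24 = 48).
(8 − 10) mod 24 = 22.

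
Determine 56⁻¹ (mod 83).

43

83 = 1·56 + 27
56 = 2·27 + 2
27 = 13·2 + 1
2 = 2·1 + 0
Back-substituting gives 56·43 ≡ 1 (mod 83).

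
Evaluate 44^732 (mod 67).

Square-and-reduce mod 67: 44^1≡44, 44^2≡60, 44^4≡49, 44^8≡56, 44^16≡54, 44^32≡35, 44^64≡19, 44^128≡26, 44^256≡6, 44^512≡36.
Since 732 = 4 + 8 + 16 + 64 + 128 + 512 in binary, 44^732 ≡ 49·56·54·19·26·36 ≡ 59 (mod 67).

59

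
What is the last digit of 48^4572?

The units digit of 48^n cycles with period 4: 8, 4, 2, 6, …
4572 mod 4 = 0, so the last digit matches 8^4 = 6.

6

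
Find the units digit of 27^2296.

Powers of 7 mod 10 repeat with period 4: 7, 9, 3, 1.
2296 mod 4 = 0, so the last digit matches 7^4 = 1.

1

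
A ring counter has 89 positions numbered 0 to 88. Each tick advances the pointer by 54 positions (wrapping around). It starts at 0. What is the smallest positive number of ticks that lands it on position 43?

54⁻¹ ≡ 61 (mod 89) because 54·61 = 3294 = 37·89 + 1.
So x ≡ 61·43 = 2623 ≡ 42 (mod 89).

42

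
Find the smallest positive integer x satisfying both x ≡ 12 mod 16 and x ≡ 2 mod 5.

x ≡ 2 (mod 5) gives x ∈ {2, 7, 12}.
The first of these with x mod 16 = 12 is 12.

12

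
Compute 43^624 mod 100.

1

Square-and-reduce mod 100: 43^1≡43, 43^2≡49, 43^4≡1, 43^8≡1, 43^16≡1, 43^32≡1, 43^64≡1, 43^128≡1, 43^256≡1, 43^512≡1.
Since 624 = 16 + 32 + 64 + 512 in binary, 43^624 ≡ 1·1·1·1 ≡ 1 (mod 100).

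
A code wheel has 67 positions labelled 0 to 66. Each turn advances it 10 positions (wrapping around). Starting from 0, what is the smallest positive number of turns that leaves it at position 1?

47

10·47 = 470 = 7·67 + 1, so 10⁻¹ ≡ 47 (mod 67).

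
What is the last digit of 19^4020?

The units digit of 19^n cycles with period 2: 9, 1, …
4020 mod 2 = 0, so the last digit matches 9^2 = 1.

1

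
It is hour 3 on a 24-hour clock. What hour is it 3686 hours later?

17

Dividing 3686 by 24 gives quotient 153 and remainder 14.
(3 + 14) mod 24 = 17.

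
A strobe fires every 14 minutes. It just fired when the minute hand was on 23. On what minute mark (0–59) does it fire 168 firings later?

168·14 = 2352.
2352 = 39·60 + 12, so 2352 mod 60 = 12.
(23 + 12) mod 60 = 35.

35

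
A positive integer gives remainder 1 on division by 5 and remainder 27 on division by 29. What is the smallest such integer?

56

x ≡ 1 (mod 5) gives x ∈ {1, 6, 11, 16, 21, 26, 31, 36, …}.
The first of these with x mod 29 = 27 is 56.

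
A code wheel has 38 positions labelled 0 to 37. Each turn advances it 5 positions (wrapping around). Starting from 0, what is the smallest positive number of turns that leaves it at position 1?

23

38 = 7·5 + 3
5 = 1·3 + 2
3 = 1·2 + 1
2 = 2·1 + 0
Back-substituting gives 5·23 ≡ 1 (mod 38).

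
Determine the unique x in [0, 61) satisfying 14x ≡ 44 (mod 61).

38

The inverse of 14 mod 61 is 48 (since 14·48 = 672 ≡ 1).
So x ≡ 48·44 = 2112 ≡ 38 (mod 61).
Check: 14·38 = 532 = 8·61 + 44.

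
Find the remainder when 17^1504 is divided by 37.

By repeated squaring mod 37: 17^1≡17, 17^2≡30, 17^4≡12, 17^8≡33, 17^16≡16, 17^32≡34, 17^64≡9, 17^128≡7, 17^256≡12, 17^512≡33, 17^1024≡16.
1504 = 32 + 64 + 128 + 256 + 1024, so 17^1504 ≡ 34·9·7·12·16 ≡ 9 (mod 37).

9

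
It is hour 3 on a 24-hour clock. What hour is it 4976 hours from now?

4976 mod 24 = 8 (since 207·24 = 4968).
(3 + 8) mod 24 = 11.

11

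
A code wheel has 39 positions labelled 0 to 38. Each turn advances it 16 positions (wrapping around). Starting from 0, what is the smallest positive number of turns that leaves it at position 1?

39 = 2·16 + 7
16 = 2·7 + 2
7 = 3·2 + 1
2 = 2·1 + 0
Back-substituting gives 16·22 ≡ 1 (mod 39).

22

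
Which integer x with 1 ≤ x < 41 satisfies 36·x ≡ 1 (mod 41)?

36·8 = 288 = 7·41 + 1, so 36⁻¹ ≡ 8 (mod 41).

8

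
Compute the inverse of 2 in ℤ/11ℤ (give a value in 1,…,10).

11 = 5·2 + 1
2 = 2·1 + 0
Back-substituting gives 2·6 ≡ 1 (mod 11).

6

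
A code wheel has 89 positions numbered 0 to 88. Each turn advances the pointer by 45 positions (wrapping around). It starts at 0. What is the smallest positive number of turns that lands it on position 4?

45⁻¹ ≡ 2 (mod 89) because 45·2 = 90 = 1·89 + 1.
So x ≡ 2·4 = 8 ≡ 8 (mod 89).

8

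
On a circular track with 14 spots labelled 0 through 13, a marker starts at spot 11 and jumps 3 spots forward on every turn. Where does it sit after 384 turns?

384·3 = 1152.
Dividing 1152 by 14 gives quotient 82 and remainder 4.
(11 + 4) mod 14 = 1.

1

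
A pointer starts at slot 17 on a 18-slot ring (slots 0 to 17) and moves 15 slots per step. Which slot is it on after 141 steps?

8

141·15 = 2115.
Dividing 2115 by 18 gives quotient 117 and remainder 9.
(17 + 9) mod 18 = 8.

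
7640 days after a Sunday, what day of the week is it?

Wednesday

7640 mod 7 = 3 (since 1091·7 = 7637).
Sunday + 3 days → Wednesday.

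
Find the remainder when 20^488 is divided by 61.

9

By repeated squaring mod 61: 20^1≡20, 20^2≡34, 20^4≡58, 20^8≡9, 20^16≡20, 20^32≡34, 20^64≡58, 20^128≡9, 20^256≡20.
488 = 8 + 32 + 64 + 128 + 256, so 20^488 ≡ 9·34·58·9·20 ≡ 9 (mod 61).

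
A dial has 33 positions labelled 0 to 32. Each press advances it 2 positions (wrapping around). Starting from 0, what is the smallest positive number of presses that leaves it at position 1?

2·17 = 34 = 1·33 + 1, so 2⁻¹ ≡ 17 (mod 33).

17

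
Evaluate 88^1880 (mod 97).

61

Square-and-reduce mod 97: 88^1≡88, 88^2≡81, 88^4≡62, 88^8≡61, 88^16≡35, 88^32≡61, 88^64≡35, 88^128≡61, 88^256≡35, 88^512≡61, 88^1024≡35.
1880 = 8 + 16 + 64 + 256 + 512 + 1024, so 88^1880 ≡ 61·35·35·35·61·35 ≡ 61 (mod 97).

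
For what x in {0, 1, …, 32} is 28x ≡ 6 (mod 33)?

12

28⁻¹ ≡ 13 (mod 33) because 28·13 = 364 = 11·33 + 1.
Multiplying both sides by 13: x ≡ 13·6 = 78 ≡ 12 (mod 33).
Check: 28·12 = 336 = 10·33 + 6.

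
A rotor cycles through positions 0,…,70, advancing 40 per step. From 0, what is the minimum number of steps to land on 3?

40⁻¹ ≡ 16 (mod 71) because 40·16 = 640 = 9·71 + 1.
So x ≡ 16·3 = 48 ≡ 48 (mod 71).

48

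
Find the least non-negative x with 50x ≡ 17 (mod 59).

44

50⁻¹ ≡ 13 (mod 59) because 50·13 = 650 = 11·59 + 1.
Multiplying both sides by 13: x ≡ 13·17 = 221 ≡ 44 (mod 59).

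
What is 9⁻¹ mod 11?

9·5 = 45 = 4·11 + 1, so 9⁻¹ ≡ 5 (mod 11).

5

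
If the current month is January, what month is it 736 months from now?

May

Dividing 736 by 12 gives quotient 61 and remainder 4.
January + 4 months → May.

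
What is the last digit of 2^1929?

Powers of 2 mod 10 repeat with period 4: 2, 4, 8, 6.
1929 leaves remainder 1 on division by 4, so 2^1929 ends in 2.

2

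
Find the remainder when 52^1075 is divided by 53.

By repeated squaring mod 53: 52^1≡52, 52^2≡1, 52^4≡1, 52^8≡1, 52^16≡1, 52^32≡1, 52^64≡1, 52^128≡1, 52^256≡1, 52^512≡1, 52^1024≡1.
Since 1075 = 1 + 2 + 16 + 32 + 1024 in binary, 52^1075 ≡ 52·1·1·1·1 ≡ 52 (mod 53).

52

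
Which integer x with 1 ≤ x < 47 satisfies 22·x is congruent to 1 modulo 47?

15

47 = 2·22 + 3
22 = 7·3 + 1
3 = 3·1 + 0
Back-substituting gives 22·15 ≡ 1 (mod 47).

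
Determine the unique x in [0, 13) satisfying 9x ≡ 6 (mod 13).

The inverse of 9 mod 13 is 3 (since 9·3 = 27 ≡ 1).
So x ≡ 3·6 = 18 ≡ 5 (mod 13).
Check: 9·5 = 45 = 3·13 + 6.

5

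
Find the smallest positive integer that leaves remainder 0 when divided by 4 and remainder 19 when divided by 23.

88

x ≡ 0 (mod 4) gives x ∈ {0, 4, 8, 12, 16, 20, 24, 28, …}.
The first of these with x mod 23 = 19 is 88.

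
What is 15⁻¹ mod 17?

8

15·8 = 120 = 7·17 + 1, so 15⁻¹ ≡ 8 (mod 17).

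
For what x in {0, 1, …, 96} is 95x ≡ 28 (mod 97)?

83

95⁻¹ ≡ 48 (mod 97) because 95·48 = 4560 = 47·97 + 1.
So x ≡ 48·28 = 1344 ≡ 83 (mod 97).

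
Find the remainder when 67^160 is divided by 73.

2

Square-and-reduce mod 73: 67^1≡67, 67^2≡36, 67^4≡55, 67^8≡32, 67^16≡2, 67^32≡4, 67^64≡16, 67^128≡37.
160 = 32 + 128, so 67^160 ≡ 4·37 ≡ 2 (mod 73).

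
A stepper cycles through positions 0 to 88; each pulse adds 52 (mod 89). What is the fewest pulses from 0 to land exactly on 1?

89 = 1·52 + 37
52 = 1·37 + 15
37 = 2·15 + 7
15 = 2·7 + 1
7 = 7·1 + 0
Back-substituting gives 52·12 ≡ 1 (mod 89).

12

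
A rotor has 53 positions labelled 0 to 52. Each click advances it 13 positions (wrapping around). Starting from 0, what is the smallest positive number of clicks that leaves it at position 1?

53 = 4·13 + 1
13 = 13·1 + 0
Back-substituting gives 13·49 ≡ 1 (mod 53).

49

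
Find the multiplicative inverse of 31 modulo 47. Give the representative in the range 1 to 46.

47 = 1·31 + 16
31 = 1·16 + 15
16 = 1·15 + 1
15 = 15·1 + 0
Back-substituting gives 31·44 ≡ 1 (mod 47).

44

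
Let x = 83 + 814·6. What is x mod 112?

39

814·6 = 4884.
4884 mod 112 = 68 (since 43·112 = 4816).
(83 + 68) mod 112 = 39.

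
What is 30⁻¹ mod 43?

30·33 = 990 = 23·43 + 1, so 30⁻¹ ≡ 33 (mod 43).

33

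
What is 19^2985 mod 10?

9

Last digits of 9^n: 9, 1 (period 2).
2985 leaves remainder 1 on division by 2, so 19^2985 ends in 9.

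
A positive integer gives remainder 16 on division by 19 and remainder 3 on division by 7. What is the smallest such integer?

73

Since 7·11 ≡ 1 (mod 19), take x = 3 + 7·((16−3)·11 mod 19) = 3 + 7·10 = 73.
Check: 73 mod 19 = 16, 73 mod 7 = 3.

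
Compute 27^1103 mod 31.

29

By repeated squaring mod 31: 27^1≡27, 27^2≡16, 27^4≡8, 27^8≡2, 27^16≡4, 27^32≡16, 27^64≡8, 27^128≡2, 27^256≡4, 27^512≡16, 27^1024≡8.
Since 1103 = 1 + 2 + 4 + 8 + 64 + 1024 in binary, 27^1103 ≡ 27·16·8·2·8·8 ≡ 29 (mod 31).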